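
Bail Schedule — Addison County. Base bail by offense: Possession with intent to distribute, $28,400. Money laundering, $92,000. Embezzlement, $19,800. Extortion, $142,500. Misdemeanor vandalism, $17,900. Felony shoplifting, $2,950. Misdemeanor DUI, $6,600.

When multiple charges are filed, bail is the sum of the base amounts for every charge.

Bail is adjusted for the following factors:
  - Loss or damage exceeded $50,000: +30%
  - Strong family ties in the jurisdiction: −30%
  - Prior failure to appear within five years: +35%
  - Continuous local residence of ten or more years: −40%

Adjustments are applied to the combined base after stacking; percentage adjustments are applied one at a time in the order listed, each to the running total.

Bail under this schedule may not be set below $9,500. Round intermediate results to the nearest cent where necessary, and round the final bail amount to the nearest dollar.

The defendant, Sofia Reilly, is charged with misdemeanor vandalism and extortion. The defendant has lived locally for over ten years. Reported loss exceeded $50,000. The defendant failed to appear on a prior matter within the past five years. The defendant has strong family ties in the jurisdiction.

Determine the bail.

Base amounts from the schedule: misdemeanor vandalism $17,900; extortion $142,500.
Stacking rule: sum of all bases. $17,900 + $142,500 = $160,400.
Loss or damage exceeded $50,000 (+30%): $160,400 × 1.3 = $208,520.
Strong family ties in the jurisdiction (−30%): $208,520 × 0.7 = $145,964.
Prior failure to appear within five years (+35%): $145,964 × 1.35 = $197,051.40.
Continuous local residence of ten or more years (−40%): $197,051.40 × 0.6 = $118,230.84.
$118,230.84 is at or above the $9,500 minimum.
Rounded to the nearest dollar: $118,231.

$118,231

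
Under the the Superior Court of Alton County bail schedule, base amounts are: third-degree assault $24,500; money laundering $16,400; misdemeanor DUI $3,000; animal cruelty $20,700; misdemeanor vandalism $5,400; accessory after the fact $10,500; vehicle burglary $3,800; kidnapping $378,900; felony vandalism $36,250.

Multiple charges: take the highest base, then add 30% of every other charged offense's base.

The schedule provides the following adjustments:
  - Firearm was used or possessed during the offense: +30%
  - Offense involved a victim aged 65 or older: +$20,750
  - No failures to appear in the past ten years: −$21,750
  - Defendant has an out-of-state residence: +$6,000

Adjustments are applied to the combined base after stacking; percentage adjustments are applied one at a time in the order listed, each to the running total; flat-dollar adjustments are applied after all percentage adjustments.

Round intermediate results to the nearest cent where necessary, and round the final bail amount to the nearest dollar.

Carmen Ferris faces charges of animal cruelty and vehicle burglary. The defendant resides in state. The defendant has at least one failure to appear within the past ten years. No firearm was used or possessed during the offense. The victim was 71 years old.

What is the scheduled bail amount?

Base amounts from the schedule: animal cruelty $20,700; vehicle burglary $3,800.
Stacking rule: highest base plus 30% of each additional charge. Highest is animal cruelty at $20,700. Additional: $3,800 × 30% = $1,140. Combined base = $20,700 + $1,140 = $21,840.
Offense involved a victim aged 65 or older (+$20,750 flat): $21,840 + $20,750 = $42,590.

$42,590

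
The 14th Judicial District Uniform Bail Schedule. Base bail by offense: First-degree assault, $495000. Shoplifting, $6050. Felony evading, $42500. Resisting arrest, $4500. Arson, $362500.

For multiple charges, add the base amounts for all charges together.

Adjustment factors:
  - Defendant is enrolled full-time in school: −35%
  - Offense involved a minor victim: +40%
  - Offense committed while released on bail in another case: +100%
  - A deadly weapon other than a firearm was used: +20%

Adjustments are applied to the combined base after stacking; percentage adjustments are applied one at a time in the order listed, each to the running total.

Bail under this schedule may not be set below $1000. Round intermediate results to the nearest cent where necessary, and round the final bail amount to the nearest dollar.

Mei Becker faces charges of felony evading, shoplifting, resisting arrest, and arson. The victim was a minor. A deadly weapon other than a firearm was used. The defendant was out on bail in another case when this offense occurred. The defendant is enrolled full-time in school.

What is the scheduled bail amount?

Base amounts from the schedule: felony evading $42500; shoplifting $6050; resisting arrest $4500; arson $362500.
Stacking rule: sum of all bases. $42500 + $6050 + $4500 + $362500 = $415550.
Defendant is enrolled full-time in school (−35%): $415550 × 0.65 = $270107.50.
Offense involved a minor victim (+40%): $270107.50 × 1.4 = $378150.50.
Offense committed while released on bail in another case (+100%): $378150.50 × 2 = $756301.
A deadly weapon other than a firearm was used (+20%): $756301 × 1.2 = $907561.20.
$907561.20 is at or above the $1000 minimum.
Rounded to the nearest dollar: $907561.

$907561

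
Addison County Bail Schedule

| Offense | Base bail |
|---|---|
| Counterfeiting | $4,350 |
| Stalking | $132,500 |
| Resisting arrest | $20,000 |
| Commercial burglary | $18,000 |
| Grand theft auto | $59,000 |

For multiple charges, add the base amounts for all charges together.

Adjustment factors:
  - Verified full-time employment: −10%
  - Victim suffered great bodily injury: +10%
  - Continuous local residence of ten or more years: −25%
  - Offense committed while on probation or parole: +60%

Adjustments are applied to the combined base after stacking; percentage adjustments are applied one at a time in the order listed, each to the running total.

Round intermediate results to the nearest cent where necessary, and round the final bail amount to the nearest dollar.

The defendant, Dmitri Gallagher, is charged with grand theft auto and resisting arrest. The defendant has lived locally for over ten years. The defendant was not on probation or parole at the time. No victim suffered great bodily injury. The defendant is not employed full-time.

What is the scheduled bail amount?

$59,250

Base amounts from the schedule: grand theft auto $59,000; resisting arrest $20,000.
Stacking rule: sum of all bases. $59,000 + $20,000 = $79,000.
Continuous local residence of ten or more years (−25%): $79,000 × 0.75 = $59,250.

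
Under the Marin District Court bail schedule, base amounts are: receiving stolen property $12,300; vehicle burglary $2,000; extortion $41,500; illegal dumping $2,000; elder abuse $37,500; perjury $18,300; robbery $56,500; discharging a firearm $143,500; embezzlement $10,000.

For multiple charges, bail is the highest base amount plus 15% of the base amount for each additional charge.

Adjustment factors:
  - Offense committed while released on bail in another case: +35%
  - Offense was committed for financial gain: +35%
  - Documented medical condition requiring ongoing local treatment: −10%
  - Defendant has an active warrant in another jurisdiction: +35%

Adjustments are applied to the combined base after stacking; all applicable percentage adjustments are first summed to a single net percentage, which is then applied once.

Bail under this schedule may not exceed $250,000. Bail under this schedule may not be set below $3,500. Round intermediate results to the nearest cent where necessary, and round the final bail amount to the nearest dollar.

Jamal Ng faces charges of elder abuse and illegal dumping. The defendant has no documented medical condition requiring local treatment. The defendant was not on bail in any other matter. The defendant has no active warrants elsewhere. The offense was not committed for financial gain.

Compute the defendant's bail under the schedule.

$37,800

Base amounts from the schedule: elder abuse $37,500; illegal dumping $2,000.
Stacking rule: highest base plus 15% of each additional charge. Highest is elder abuse at $37,500. Additional: $2,000 × 15% = $300. Combined base = $37,500 + $300 = $37,800.
No adjustment factors apply to this defendant.
$37,800 is within the $250,000 maximum.
$37,800 is at or above the $3,500 minimum.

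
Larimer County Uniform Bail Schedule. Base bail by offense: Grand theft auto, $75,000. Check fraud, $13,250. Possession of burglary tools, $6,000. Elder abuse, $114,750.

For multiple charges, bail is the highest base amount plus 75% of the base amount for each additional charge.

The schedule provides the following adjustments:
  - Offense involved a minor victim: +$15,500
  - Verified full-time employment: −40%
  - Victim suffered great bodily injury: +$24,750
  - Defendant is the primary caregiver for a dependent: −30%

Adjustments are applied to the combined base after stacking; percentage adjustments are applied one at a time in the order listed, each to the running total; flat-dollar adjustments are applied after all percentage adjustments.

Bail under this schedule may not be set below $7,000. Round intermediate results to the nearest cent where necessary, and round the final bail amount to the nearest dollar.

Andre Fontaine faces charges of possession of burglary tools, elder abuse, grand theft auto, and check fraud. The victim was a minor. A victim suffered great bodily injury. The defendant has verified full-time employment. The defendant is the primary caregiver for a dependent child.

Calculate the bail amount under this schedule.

Base amounts from the schedule: possession of burglary tools $6,000; elder abuse $114,750; grand theft auto $75,000; check fraud $13,250.
Stacking rule: highest base plus 75% of each additional charge. Highest is elder abuse at $114,750. Additional: $6,000 × 75% = $4,500; $75,000 × 75% = $56,250; $13,250 × 75% = $9,937.50. Combined base = $114,750 + $70,687.50 = $185,437.50.
Verified full-time employment (−40%): $185,437.50 × 0.6 = $111,262.50.
Defendant is the primary caregiver for a dependent (−30%): $111,262.50 × 0.7 = $77,883.75.
Offense involved a minor victim (+$15,500 flat): $77,883.75 + $15,500 = $93,383.75.
Victim suffered great bodily injury (+$24,750 flat): $93,383.75 + $24,750 = $118,133.75.
$118,133.75 is at or above the $7,000 minimum.
Rounded to the nearest dollar: $118,134.

$118,134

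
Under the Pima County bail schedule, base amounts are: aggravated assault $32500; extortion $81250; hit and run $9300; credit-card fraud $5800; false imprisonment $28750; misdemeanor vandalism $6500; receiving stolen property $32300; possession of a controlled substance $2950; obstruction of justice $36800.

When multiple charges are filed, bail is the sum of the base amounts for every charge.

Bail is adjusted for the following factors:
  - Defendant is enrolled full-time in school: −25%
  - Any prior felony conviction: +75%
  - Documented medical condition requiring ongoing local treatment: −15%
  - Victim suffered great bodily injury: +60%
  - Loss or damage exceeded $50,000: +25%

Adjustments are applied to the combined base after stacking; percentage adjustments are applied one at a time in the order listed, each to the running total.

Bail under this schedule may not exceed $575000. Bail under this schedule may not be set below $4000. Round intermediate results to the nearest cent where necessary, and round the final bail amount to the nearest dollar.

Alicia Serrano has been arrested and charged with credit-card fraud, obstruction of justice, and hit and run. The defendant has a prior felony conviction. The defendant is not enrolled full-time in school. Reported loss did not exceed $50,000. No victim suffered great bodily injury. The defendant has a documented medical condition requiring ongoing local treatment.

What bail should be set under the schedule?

Base amounts from the schedule: credit-card fraud $5800; obstruction of justice $36800; hit and run $9300.
Stacking rule: sum of all bases. $5800 + $36800 + $9300 = $51900.
Any prior felony conviction (+75%): $51900 × 1.75 = $90825.
Documented medical condition requiring ongoing local treatment (−15%): $90825 × 0.85 = $77201.25.
$77201.25 is within the $575000 maximum.
$77201.25 is at or above the $4000 minimum.
Rounded to the nearest dollar: $77201.

$77201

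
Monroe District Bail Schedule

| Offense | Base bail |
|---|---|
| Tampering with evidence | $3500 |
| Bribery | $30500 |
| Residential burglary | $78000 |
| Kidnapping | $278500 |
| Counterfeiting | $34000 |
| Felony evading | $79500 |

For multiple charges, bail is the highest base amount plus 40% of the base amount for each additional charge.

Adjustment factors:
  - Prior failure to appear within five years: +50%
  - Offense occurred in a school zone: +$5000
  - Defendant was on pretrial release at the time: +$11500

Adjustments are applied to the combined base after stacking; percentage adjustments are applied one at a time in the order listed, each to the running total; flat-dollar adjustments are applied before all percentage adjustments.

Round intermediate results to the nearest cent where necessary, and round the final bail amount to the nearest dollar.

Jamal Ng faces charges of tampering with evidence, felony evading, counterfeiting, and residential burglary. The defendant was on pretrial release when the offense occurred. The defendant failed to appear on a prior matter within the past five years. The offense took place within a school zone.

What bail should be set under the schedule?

$213300

Base amounts from the schedule: tampering with evidence $3500; felony evading $79500; counterfeiting $34000; residential burglary $78000.
Stacking rule: highest base plus 40% of each additional charge. Highest is felony evading at $79500. Additional: $3500 × 40% = $1400; $34000 × 40% = $13600; $78000 × 40% = $31200. Combined base = $79500 + $46200 = $125700.
Offense occurred in a school zone (+$5000 flat): $125700 + $5000 = $130700.
Defendant was on pretrial release at the time (+$11500 flat): $130700 + $11500 = $142200.
Prior failure to appear within five years (+50%): $142200 × 1.5 = $213300.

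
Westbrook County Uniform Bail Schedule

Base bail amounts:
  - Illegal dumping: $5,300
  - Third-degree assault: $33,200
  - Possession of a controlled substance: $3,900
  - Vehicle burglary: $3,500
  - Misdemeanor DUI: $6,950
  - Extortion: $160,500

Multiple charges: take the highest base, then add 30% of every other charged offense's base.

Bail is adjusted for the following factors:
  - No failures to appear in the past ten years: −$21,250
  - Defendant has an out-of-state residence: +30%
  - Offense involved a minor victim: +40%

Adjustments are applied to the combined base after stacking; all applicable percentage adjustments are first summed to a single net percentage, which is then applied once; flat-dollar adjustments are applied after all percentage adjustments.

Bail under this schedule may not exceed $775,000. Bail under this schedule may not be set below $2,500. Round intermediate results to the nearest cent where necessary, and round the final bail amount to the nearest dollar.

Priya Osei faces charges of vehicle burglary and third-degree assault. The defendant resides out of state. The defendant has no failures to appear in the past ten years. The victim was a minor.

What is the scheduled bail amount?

Base amounts from the schedule: vehicle burglary $3,500; third-degree assault $33,200.
Stacking rule: highest base plus 30% of each additional charge. Highest is third-degree assault at $33,200. Additional: $3,500 × 30% = $1,050. Combined base = $33,200 + $1,050 = $34,250.
Net percentage adjustment: +30% +40% = +70%. $34,250 × 1.7 = $58,225.
No failures to appear in the past ten years (−$21,250 flat): $58,225 − $21,250 = $36,975.
$36,975 is within the $775,000 maximum.
$36,975 is at or above the $2,500 minimum.

$36,975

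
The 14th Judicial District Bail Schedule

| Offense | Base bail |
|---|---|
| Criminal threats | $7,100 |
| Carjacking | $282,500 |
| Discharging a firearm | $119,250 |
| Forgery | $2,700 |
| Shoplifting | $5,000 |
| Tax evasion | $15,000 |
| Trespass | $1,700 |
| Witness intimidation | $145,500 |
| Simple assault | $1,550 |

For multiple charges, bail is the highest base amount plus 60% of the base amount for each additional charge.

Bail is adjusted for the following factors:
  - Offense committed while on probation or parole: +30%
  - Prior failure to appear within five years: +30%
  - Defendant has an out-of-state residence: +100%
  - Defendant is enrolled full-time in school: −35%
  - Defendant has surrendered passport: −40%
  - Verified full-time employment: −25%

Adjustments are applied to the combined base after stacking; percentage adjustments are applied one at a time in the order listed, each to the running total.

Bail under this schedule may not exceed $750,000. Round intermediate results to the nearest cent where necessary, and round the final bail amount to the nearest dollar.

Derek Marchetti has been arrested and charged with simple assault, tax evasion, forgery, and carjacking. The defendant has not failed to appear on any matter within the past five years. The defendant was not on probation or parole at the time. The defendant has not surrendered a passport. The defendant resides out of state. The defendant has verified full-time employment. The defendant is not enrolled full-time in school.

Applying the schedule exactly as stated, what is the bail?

$441,075

Base amounts from the schedule: simple assault $1,550; tax evasion $15,000; forgery $2,700; carjacking $282,500.
Stacking rule: highest base plus 60% of each additional charge. Highest is carjacking at $282,500. Additional: $1,550 × 60% = $930; $15,000 × 60% = $9,000; $2,700 × 60% = $1,620. Combined base = $282,500 + $11,550 = $294,050.
Defendant has an out-of-state residence (+100%): $294,050 × 2 = $588,100.
Verified full-time employment (−25%): $588,100 × 0.75 = $441,075.
$441,075 is within the $750,000 maximum.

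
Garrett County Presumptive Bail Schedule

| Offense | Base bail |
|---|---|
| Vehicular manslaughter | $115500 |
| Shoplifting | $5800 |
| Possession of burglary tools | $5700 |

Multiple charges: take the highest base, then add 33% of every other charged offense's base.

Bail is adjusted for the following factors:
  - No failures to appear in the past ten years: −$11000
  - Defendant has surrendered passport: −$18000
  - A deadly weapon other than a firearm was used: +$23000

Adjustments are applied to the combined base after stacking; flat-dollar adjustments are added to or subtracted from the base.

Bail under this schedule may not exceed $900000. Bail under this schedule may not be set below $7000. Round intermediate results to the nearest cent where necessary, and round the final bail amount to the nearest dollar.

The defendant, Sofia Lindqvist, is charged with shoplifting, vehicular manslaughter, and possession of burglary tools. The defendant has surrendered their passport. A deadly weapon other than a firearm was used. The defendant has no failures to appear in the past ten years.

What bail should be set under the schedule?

$113295

Base amounts from the schedule: shoplifting $5800; vehicular manslaughter $115500; possession of burglary tools $5700.
Stacking rule: highest base plus 33% of each additional charge. Highest is vehicular manslaughter at $115500. Additional: $5800 × 33% = $1914; $5700 × 33% = $1881. Combined base = $115500 + $3795 = $119295.
No failures to appear in the past ten years (−$11000 flat): $119295 − $11000 = $108295.
Defendant has surrendered passport (−$18000 flat): $108295 − $18000 = $90295.
A deadly weapon other than a firearm was used (+$23000 flat): $90295 + $23000 = $113295.
$113295 is within the $900000 maximum.
$113295 is at or above the $7000 minimum.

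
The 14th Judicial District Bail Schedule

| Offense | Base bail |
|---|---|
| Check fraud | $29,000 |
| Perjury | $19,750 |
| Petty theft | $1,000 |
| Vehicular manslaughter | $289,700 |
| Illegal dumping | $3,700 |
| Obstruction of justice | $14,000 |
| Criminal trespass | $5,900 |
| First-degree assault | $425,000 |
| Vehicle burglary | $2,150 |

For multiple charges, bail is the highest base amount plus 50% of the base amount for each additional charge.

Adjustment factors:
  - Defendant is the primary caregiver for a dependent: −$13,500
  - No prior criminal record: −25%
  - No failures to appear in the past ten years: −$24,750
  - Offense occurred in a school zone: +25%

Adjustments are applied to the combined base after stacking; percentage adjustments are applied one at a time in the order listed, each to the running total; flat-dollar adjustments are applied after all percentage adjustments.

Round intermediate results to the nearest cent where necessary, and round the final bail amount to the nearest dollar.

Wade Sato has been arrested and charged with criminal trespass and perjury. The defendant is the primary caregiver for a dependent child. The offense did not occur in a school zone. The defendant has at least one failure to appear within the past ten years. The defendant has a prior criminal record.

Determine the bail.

$9,200

Base amounts from the schedule: criminal trespass $5,900; perjury $19,750.
Stacking rule: highest base plus 50% of each additional charge. Highest is perjury at $19,750. Additional: $5,900 × 50% = $2,950. Combined base = $19,750 + $2,950 = $22,700.
Defendant is the primary caregiver for a dependent (−$13,500 flat): $22,700 − $13,500 = $9,200.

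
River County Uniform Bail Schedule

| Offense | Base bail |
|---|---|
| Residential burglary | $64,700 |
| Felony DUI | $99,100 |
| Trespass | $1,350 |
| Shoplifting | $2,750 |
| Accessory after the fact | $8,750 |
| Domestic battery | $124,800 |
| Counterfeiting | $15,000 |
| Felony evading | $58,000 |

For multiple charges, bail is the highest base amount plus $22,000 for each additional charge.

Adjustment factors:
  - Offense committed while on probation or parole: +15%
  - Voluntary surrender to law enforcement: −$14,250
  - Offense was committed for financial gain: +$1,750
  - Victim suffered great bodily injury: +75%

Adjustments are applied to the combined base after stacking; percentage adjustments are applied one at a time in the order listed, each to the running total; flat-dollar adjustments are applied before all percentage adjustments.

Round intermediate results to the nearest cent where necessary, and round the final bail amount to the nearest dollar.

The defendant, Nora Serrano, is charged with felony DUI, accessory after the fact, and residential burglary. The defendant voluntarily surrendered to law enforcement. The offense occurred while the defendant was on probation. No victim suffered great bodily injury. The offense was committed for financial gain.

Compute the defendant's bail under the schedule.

Base amounts from the schedule: felony DUI $99,100; accessory after the fact $8,750; residential burglary $64,700.
Stacking rule: highest base plus $22,000 per additional charge. Highest is felony DUI at $99,100; 2 additional charges → +$44,000. Combined base = $143,100.
Voluntary surrender to law enforcement (−$14,250 flat): $143,100 − $14,250 = $128,850.
Offense was committed for financial gain (+$1,750 flat): $128,850 + $1,750 = $130,600.
Offense committed while on probation or parole (+15%): $130,600 × 1.15 = $150,190.

$150,190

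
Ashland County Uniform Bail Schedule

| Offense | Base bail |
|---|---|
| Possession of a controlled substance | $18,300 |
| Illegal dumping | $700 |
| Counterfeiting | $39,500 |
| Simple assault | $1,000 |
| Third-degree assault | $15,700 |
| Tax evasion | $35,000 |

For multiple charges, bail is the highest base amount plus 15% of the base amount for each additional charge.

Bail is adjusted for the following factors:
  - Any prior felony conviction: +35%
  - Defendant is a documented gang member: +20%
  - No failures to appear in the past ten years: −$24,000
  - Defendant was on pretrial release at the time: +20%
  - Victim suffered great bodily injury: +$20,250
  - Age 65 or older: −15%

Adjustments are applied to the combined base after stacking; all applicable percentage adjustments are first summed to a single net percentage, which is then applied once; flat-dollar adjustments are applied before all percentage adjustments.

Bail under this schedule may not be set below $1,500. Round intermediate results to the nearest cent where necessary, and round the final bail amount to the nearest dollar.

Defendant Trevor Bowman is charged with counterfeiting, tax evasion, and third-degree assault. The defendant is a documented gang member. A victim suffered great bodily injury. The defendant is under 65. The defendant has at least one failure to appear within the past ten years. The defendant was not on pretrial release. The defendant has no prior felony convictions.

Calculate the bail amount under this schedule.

Base amounts from the schedule: counterfeiting $39,500; tax evasion $35,000; third-degree assault $15,700.
Stacking rule: highest base plus 15% of each additional charge. Highest is counterfeiting at $39,500. Additional: $35,000 × 15% = $5,250; $15,700 × 15% = $2,355. Combined base = $39,500 + $7,605 = $47,105.
Victim suffered great bodily injury (+$20,250 flat): $47,105 + $20,250 = $67,355.
Defendant is a documented gang member (+20%): $67,355 × 1.2 = $80,826.
$80,826 is at or above the $1,500 minimum.

$80,826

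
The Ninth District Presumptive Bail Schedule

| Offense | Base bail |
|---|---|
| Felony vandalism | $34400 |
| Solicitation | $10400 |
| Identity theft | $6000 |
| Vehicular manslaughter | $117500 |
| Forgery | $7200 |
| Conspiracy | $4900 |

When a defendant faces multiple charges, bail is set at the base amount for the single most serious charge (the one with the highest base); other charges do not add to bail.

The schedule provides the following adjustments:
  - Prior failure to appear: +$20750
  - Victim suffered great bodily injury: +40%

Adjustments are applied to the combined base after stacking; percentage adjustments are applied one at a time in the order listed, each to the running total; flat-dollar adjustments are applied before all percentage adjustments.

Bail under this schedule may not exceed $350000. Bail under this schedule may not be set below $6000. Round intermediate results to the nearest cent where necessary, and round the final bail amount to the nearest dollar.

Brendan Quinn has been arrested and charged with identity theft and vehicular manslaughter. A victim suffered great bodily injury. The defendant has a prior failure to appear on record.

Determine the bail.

$193550

Base amounts from the schedule: identity theft $6000; vehicular manslaughter $117500.
Stacking rule: use the highest base only. Highest is vehicular manslaughter at $117500. Combined base = $117500.
Prior failure to appear (+$20750 flat): $117500 + $20750 = $138250.
Victim suffered great bodily injury (+40%): $138250 × 1.4 = $193550.
$193550 is within the $350000 maximum.
$193550 is at or above the $6000 minimum.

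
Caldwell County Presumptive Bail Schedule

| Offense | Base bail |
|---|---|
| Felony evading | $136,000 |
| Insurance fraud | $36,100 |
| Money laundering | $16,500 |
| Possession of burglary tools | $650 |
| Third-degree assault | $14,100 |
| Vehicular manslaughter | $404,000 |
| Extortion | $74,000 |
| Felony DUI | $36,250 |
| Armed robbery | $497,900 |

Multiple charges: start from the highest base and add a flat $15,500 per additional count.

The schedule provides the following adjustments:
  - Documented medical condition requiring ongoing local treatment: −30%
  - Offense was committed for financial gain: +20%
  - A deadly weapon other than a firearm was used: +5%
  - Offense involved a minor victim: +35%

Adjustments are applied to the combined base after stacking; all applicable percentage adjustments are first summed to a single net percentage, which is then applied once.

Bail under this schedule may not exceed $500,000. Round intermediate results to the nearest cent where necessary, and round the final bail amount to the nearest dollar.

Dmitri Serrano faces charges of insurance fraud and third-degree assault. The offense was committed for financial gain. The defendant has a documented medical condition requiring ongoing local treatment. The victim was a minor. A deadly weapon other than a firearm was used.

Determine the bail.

$67,080

Base amounts from the schedule: insurance fraud $36,100; third-degree assault $14,100.
Stacking rule: highest base plus $15,500 per additional charge. Highest is insurance fraud at $36,100; 1 additional charge → +$15,500. Combined base = $51,600.
Net percentage adjustment: −30% +20% +5% +35% = +30%. $51,600 × 1.3 = $67,080.
$67,080 is within the $500,000 maximum.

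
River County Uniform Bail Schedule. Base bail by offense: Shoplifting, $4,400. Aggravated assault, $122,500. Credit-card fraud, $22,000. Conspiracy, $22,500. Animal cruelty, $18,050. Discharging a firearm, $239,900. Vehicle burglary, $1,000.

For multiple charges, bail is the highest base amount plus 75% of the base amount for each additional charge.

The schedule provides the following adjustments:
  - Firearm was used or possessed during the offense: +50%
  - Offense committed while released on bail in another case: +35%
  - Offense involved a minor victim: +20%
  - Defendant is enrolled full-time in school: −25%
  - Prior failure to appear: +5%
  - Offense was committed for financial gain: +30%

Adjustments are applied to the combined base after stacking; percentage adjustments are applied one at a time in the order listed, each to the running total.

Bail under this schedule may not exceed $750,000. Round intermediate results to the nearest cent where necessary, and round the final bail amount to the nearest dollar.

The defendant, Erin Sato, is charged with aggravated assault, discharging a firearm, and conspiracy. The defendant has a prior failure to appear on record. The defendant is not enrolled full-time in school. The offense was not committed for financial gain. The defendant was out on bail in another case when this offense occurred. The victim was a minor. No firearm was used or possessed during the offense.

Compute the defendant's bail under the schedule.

Base amounts from the schedule: aggravated assault $122,500; discharging a firearm $239,900; conspiracy $22,500.
Stacking rule: highest base plus 75% of each additional charge. Highest is discharging a firearm at $239,900. Additional: $122,500 × 75% = $91,875; $22,500 × 75% = $16,875. Combined base = $239,900 + $108,750 = $348,650.
Offense committed while released on bail in another case (+35%): $348,650 × 1.35 = $470,677.50.
Offense involved a minor victim (+20%): $470,677.50 × 1.2 = $564,813.
Prior failure to appear (+5%): $564,813 × 1.05 = $593,053.65.
$593,053.65 is within the $750,000 maximum.
Rounded to the nearest dollar: $593,054.

$593,054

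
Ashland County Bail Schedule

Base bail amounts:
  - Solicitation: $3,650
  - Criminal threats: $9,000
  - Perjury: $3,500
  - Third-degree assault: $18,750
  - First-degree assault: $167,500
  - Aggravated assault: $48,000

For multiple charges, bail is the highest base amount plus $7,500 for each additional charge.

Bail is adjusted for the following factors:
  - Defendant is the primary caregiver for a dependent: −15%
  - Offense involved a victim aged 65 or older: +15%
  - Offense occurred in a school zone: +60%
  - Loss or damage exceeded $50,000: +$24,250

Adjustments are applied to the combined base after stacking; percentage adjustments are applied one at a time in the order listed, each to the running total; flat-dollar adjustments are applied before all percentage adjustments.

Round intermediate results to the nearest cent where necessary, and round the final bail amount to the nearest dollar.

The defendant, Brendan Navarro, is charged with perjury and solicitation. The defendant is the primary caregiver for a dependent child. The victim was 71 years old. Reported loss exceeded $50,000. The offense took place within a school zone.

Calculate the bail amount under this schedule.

$55,366

Base amounts from the schedule: perjury $3,500; solicitation $3,650.
Stacking rule: highest base plus $7,500 per additional charge. Highest is solicitation at $3,650; 1 additional charge → +$7,500. Combined base = $11,150.
Loss or damage exceeded $50,000 (+$24,250 flat): $11,150 + $24,250 = $35,400.
Defendant is the primary caregiver for a dependent (−15%): $35,400 × 0.85 = $30,090.
Offense involved a victim aged 65 or older (+15%): $30,090 × 1.15 = $34,603.50.
Offense occurred in a school zone (+60%): $34,603.50 × 1.6 = $55,365.60.
Rounded to the nearest dollar: $55,366.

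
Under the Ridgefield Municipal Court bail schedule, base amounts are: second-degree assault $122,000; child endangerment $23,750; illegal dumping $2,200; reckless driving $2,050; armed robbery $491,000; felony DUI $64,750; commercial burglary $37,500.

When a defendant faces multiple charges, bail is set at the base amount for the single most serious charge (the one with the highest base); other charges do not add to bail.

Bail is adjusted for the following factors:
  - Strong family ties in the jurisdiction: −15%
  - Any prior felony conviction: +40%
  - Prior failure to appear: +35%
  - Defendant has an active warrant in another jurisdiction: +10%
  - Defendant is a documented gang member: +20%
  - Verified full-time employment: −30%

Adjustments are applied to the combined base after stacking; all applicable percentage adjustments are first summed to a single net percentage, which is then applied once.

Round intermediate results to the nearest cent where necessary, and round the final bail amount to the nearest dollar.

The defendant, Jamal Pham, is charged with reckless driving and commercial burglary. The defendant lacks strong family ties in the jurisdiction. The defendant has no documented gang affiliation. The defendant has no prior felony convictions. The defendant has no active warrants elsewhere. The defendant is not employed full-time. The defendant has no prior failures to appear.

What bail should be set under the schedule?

$37,500

Base amounts from the schedule: reckless driving $2,050; commercial burglary $37,500.
Stacking rule: use the highest base only. Highest is commercial burglary at $37,500. Combined base = $37,500.
No adjustment factors apply to this defendant.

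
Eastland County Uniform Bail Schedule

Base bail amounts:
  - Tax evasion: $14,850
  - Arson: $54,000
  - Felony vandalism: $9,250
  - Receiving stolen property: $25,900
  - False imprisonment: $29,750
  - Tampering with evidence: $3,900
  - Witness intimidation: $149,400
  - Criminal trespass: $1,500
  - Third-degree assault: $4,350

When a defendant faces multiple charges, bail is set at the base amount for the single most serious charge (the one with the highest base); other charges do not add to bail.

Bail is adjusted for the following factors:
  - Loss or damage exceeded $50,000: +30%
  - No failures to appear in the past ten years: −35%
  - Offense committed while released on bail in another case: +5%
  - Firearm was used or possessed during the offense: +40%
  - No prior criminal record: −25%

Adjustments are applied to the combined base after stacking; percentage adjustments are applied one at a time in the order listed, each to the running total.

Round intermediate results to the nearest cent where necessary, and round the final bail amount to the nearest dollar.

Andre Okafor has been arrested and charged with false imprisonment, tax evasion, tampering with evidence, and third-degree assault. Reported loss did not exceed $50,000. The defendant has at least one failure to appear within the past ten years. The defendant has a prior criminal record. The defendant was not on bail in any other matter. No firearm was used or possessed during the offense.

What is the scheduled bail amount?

Base amounts from the schedule: false imprisonment $29,750; tax evasion $14,850; tampering with evidence $3,900; third-degree assault $4,350.
Stacking rule: use the highest base only. Highest is false imprisonment at $29,750. Combined base = $29,750.
No adjustment factors apply to this defendant.

$29,750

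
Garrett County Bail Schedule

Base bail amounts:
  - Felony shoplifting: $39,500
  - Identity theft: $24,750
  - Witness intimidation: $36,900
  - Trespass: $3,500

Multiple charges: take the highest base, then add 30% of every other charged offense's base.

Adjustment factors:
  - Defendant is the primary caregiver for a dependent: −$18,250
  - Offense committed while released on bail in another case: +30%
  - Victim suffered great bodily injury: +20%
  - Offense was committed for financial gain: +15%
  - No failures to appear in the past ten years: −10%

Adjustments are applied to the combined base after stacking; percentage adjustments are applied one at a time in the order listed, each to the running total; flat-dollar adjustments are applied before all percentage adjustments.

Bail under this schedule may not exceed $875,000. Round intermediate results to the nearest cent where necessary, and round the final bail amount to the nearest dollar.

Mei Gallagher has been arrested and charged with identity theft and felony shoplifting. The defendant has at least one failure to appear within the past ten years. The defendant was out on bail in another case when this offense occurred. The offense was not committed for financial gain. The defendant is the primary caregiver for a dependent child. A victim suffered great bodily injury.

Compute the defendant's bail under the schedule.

Base amounts from the schedule: identity theft $24,750; felony shoplifting $39,500.
Stacking rule: highest base plus 30% of each additional charge. Highest is felony shoplifting at $39,500. Additional: $24,750 × 30% = $7,425. Combined base = $39,500 + $7,425 = $46,925.
Defendant is the primary caregiver for a dependent (−$18,250 flat): $46,925 − $18,250 = $28,675.
Offense committed while released on bail in another case (+30%): $28,675 × 1.3 = $37,277.50.
Victim suffered great bodily injury (+20%): $37,277.50 × 1.2 = $44,733.
$44,733 is within the $875,000 maximum.

$44,733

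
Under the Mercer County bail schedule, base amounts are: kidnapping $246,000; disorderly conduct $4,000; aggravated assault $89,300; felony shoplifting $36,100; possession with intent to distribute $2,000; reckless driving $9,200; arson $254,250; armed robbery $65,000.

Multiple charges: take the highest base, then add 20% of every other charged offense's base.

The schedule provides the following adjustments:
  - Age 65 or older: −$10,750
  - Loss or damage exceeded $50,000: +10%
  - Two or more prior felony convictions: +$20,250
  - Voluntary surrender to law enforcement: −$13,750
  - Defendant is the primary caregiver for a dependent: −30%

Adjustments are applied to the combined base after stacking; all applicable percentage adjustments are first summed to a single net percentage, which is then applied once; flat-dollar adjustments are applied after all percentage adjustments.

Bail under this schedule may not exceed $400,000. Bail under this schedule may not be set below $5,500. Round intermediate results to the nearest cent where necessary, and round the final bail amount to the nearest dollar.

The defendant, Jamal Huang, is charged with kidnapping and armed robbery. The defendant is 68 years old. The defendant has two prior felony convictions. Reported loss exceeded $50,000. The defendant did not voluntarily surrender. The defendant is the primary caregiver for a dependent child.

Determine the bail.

Base amounts from the schedule: kidnapping $246,000; armed robbery $65,000.
Stacking rule: highest base plus 20% of each additional charge. Highest is kidnapping at $246,000. Additional: $65,000 × 20% = $13,000. Combined base = $246,000 + $13,000 = $259,000.
Net percentage adjustment: +10% −30% = −20%. $259,000 × 0.8 = $207,200.
Age 65 or older (−$10,750 flat): $207,200 − $10,750 = $196,450.
Two or more prior felony convictions (+$20,250 flat): $196,450 + $20,250 = $216,700.
$216,700 is within the $400,000 maximum.
$216,700 is at or above the $5,500 minimum.

$216,700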